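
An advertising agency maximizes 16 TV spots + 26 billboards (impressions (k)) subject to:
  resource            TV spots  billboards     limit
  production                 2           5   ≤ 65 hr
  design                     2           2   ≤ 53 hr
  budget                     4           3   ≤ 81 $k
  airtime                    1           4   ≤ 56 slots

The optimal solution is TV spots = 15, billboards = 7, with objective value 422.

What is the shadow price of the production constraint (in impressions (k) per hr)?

Binding: production and budget. Non-binding: design (9 unused), airtime (13 unused).
Slack constraints have shadow price 0 (complementary slackness).
Dual feasibility on the basic columns requires 2·y_production + 4·y_budget = 16, 5·y_production + 3·y_budget = 26.
This yields shadow prices y_production = 4, y_budget = 2.
Shadow price of production = 4.

4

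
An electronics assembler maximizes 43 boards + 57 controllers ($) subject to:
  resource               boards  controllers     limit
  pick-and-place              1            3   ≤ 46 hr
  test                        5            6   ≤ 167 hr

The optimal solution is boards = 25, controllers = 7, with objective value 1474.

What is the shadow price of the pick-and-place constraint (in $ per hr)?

At the optimum: pick-and-place uses 46 of 46 (binding); test uses 167 of 167 (binding).
The binding rows give the dual system: 1·y_pick-and-place + 5·y_test = 43 and 3·y_pick-and-place + 6·y_test = 57.
→ y_pick-and-place = 3 and y_test = 8.
Shadow price of pick-and-place = 3.

3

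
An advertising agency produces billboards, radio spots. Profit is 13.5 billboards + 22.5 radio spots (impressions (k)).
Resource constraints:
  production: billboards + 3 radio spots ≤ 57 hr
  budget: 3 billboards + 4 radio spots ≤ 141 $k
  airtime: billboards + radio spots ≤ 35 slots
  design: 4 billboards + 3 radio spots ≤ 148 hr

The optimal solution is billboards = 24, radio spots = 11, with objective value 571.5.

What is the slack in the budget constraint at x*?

25

budget used = 3·24 + 4·11 = 116; slack = 141 − 116 = 25.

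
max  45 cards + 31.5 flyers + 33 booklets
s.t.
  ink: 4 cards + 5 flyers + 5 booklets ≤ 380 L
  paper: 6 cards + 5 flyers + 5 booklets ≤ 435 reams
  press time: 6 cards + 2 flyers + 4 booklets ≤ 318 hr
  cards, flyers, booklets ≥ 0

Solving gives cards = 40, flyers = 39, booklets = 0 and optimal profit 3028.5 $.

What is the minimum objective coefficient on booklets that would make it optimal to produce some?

Check each constraint at x*: ink 355/380 (slack 25); paper 435/435 (tight); press time 318/318 (tight).
By complementary slackness, y = 0 for the non-binding constraint.
The binding rows give the dual system: 6·y_paper + 6·y_press time = 45 and 5·y_paper + 2·y_press time = 31.5.
This yields shadow prices y_paper = 5.5, y_press time = 2.
booklets enters the basis when its profit ≥ yᵀa₃ = 5.5·5 + 2·4 = 35.5.

35.5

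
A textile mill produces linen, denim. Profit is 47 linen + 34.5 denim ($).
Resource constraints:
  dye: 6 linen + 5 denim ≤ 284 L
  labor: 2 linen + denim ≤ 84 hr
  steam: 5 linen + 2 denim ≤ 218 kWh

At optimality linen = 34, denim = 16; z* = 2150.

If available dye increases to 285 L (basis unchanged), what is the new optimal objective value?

Check each constraint at x*: dye 284/284 (tight); labor 84/84 (tight); steam 202/218 (slack 16).
Since steam is not tight, its dual is 0.
From A_Bᵀ y = c: 6·y_dye + 2·y_labor = 47; 5·y_dye + 1·y_labor = 34.5.
Solving: y_dye = 5.5, y_labor = 7.
Δz = y_dye·Δb = 5.5 × (1) = 5.5, so new z* = 2150 + 5.5 = 2155.5.

2155.5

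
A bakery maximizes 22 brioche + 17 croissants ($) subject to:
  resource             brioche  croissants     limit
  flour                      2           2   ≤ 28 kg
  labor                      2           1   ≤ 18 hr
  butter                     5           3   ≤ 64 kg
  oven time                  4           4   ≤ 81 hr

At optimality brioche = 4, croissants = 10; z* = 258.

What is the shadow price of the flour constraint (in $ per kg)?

Check each constraint at x*: flour 28/28 (tight); labor 18/18 (tight); butter 50/64 (slack 14); oven time 56/81 (slack 25).
Slack constraints have shadow price 0 (complementary slackness).
The binding rows give the dual system: 2·y_flour + 2·y_labor = 22 and 2·y_flour + 1·y_labor = 17.
→ y_flour = 6 and y_labor = 5.
Shadow price of flour = 6.

6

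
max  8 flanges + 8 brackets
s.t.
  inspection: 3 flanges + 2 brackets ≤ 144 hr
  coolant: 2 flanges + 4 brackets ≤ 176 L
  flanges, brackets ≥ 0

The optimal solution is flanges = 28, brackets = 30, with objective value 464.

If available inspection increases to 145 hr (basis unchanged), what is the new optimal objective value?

466

Check each constraint at x*: inspection 144/144 (tight); coolant 176/176 (tight).
The binding rows give the dual system: 3·y_inspection + 2·y_coolant = 8 and 2·y_inspection + 4·y_coolant = 8.
Solving: y_inspection = 2, y_coolant = 1.
Δz = y_inspection·Δb = 2 × (1) = 2, so new z* = 464 + 2 = 466.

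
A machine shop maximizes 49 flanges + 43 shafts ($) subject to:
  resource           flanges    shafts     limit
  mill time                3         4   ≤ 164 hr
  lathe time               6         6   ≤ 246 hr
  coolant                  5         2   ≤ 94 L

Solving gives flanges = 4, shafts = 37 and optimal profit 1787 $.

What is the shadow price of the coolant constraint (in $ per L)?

2

At the optimum: mill time uses 160 of 164 (slack = 4); lathe time uses 246 of 246 (binding); coolant uses 94 of 94 (binding).
Since mill time is not tight, its dual is 0.
From A_Bᵀ y = c: 6·y_lathe time + 5·y_coolant = 49; 6·y_lathe time + 2·y_coolant = 43.
→ y_lathe time = 6.5 and y_coolant = 2.
Shadow price of coolant = 2.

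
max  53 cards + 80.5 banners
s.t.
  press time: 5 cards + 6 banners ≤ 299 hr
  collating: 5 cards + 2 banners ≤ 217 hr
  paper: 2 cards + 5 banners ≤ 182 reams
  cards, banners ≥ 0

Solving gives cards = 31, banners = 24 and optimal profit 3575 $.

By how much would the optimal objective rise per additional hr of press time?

At the optimum: press time uses 299 of 299 (binding); collating uses 203 of 217 (slack = 14); paper uses 182 of 182 (binding).
By complementary slackness, y = 0 for the non-binding constraint.
The binding rows give the dual system: 5·y_press time + 2·y_paper = 53 and 6·y_press time + 5·y_paper = 80.5.
This yields shadow prices y_press time = 8, y_paper = 6.5.
Shadow price of press time = 8.

8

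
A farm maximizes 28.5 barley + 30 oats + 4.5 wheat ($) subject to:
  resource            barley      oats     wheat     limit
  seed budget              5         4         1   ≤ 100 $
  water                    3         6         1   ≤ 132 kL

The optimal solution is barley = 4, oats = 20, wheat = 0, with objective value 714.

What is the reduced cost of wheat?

Both seed budget and water are binding at x*.
From A_Bᵀ y = c: 5·y_seed budget + 3·y_water = 28.5; 4·y_seed budget + 6·y_water = 30.
→ y_seed budget = 4.5 and y_water = 2.
Reduced cost of wheat: c₃ − yᵀa₃ = 4.5 − (4.5·1 + 2·1) = 4.5 − 6.5 = -2.

-2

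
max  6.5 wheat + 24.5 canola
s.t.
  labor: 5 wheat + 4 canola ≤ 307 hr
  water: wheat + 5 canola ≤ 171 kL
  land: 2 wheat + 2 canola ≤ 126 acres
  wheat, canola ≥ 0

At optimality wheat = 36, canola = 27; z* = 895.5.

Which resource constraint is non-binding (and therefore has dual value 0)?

labor: 288/307 (slack 19)
water: 171/171 (binding)
land: 126/126 (binding)
By complementary slackness, a constraint with positive slack has shadow price 0 → labor.

labor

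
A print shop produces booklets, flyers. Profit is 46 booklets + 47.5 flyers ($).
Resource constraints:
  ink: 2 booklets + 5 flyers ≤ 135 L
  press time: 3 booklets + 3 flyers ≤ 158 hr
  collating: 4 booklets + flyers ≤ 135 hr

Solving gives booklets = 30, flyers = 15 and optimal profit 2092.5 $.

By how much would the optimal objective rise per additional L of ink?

At the optimum: ink uses 135 of 135 (binding); press time uses 135 of 158 (slack = 23); collating uses 135 of 135 (binding).
Slack constraints have shadow price 0 (complementary slackness).
From A_Bᵀ y = c: 2·y_ink + 4·y_collating = 46; 5·y_ink + 1·y_collating = 47.5.
This yields shadow prices y_ink = 8, y_collating = 7.5.
Shadow price of ink = 8.

8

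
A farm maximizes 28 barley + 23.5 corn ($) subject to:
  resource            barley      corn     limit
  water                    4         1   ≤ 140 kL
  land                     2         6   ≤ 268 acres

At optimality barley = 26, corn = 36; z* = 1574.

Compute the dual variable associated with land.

Check each constraint at x*: water 140/140 (tight); land 268/268 (tight).
Dual feasibility on the basic columns requires 4·y_water + 2·y_land = 28, 1·y_water + 6·y_land = 23.5.
→ y_water = 5.5 and y_land = 3.
Shadow price of land = 3.

3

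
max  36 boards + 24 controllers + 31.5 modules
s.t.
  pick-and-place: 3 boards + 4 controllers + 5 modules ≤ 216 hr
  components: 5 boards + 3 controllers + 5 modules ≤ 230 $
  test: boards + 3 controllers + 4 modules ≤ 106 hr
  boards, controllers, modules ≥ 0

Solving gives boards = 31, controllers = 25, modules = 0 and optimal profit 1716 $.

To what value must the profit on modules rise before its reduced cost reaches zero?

Binding: components and test. Non-binding: pick-and-place (23 unused).
Since pick-and-place is not tight, its dual is 0.
Dual feasibility on the basic columns requires 5·y_components + 1·y_test = 36, 3·y_components + 3·y_test = 24.
→ y_components = 7 and y_test = 1.
modules enters the basis when its profit ≥ yᵀa₃ = 7·5 + 1·4 = 39.

39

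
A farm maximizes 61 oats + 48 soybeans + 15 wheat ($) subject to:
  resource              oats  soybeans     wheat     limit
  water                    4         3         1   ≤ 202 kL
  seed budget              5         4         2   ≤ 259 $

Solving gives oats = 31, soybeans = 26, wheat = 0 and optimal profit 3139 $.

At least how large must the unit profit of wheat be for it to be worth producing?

Both water and seed budget are binding at x*.
Dual feasibility on the basic columns requires 4·y_water + 5·y_seed budget = 61, 3·y_water + 4·y_seed budget = 48.
This yields shadow prices y_water = 4, y_seed budget = 9.
wheat enters the basis when its profit ≥ yᵀa₃ = 4·1 + 9·2 = 22.

22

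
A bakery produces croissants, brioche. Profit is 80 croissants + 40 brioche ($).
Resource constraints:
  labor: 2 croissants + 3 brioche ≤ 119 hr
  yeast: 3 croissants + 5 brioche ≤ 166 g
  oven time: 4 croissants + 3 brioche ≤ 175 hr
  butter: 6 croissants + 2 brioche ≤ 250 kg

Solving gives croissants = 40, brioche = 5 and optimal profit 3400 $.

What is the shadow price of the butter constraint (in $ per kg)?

8

At the optimum: labor uses 95 of 119 (slack = 24); yeast uses 145 of 166 (slack = 21); oven time uses 175 of 175 (binding); butter uses 250 of 250 (binding).
By complementary slackness, y = 0 for the non-binding constraints.
The binding rows give the dual system: 4·y_oven time + 6·y_butter = 80 and 3·y_oven time + 2·y_butter = 40.
Solving: y_oven time = 8, y_butter = 8.
Shadow price of butter = 8.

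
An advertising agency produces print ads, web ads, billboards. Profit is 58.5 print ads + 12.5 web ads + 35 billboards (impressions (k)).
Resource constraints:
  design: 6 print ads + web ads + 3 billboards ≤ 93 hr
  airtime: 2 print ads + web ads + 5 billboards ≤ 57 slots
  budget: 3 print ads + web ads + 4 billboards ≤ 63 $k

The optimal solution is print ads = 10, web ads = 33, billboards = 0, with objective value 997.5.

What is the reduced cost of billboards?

-8

At the optimum: design uses 93 of 93 (binding); airtime uses 53 of 57 (slack = 4); budget uses 63 of 63 (binding).
Slack constraints have shadow price 0 (complementary slackness).
Dual feasibility on the basic columns requires 6·y_design + 3·y_budget = 58.5, 1·y_design + 1·y_budget = 12.5.
→ y_design = 7 and y_budget = 5.5.
Reduced cost of billboards: c₃ − yᵀa₃ = 35 − (7·3 + 5.5·4) = 35 − 43 = -8.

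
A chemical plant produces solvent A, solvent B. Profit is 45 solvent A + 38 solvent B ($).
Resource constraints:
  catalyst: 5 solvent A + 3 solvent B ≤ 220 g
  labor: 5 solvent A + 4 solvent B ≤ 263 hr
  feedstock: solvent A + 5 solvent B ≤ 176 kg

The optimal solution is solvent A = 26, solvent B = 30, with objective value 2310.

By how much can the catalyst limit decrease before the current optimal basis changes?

Binding constraints: catalyst, feedstock. The basis is B = [[5,3],[1,5]] with det 22.
Per unit decrease in catalyst, x* moves by d = (-0.2273, 0.0455).
The basis stays optimal until solvent A reaches 0; allowable decrease = 114.4 g.

114.4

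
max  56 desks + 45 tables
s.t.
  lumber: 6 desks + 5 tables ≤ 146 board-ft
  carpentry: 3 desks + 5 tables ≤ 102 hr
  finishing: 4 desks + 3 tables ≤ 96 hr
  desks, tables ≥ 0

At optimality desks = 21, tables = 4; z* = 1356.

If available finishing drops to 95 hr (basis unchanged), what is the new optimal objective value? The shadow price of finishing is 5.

Δb = -1, so new z* = 1356 + (5)·(-1) = 1356 − 5 = 1351.

1351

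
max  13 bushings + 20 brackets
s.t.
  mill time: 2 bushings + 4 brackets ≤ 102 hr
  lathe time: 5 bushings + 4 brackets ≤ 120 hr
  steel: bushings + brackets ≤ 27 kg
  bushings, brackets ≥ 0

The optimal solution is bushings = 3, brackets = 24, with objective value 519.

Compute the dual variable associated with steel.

Check each constraint at x*: mill time 102/102 (tight); lathe time 111/120 (slack 9); steel 27/27 (tight).
Slack constraints have shadow price 0 (complementary slackness).
From A_Bᵀ y = c: 2·y_mill time + 1·y_steel = 13; 4·y_mill time + 1·y_steel = 20.
→ y_mill time = 3.5 and y_steel = 6.
Shadow price of steel = 6.

6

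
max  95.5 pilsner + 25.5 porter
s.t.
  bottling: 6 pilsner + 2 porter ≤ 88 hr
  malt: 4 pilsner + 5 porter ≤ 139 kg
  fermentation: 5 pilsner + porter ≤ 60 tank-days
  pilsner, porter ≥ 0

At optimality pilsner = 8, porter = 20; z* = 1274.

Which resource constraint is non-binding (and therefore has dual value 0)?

bottling: 88/88 (binding)
malt: 132/139 (slack 7)
fermentation: 60/60 (binding)
By complementary slackness, a constraint with positive slack has shadow price 0 → malt.

malt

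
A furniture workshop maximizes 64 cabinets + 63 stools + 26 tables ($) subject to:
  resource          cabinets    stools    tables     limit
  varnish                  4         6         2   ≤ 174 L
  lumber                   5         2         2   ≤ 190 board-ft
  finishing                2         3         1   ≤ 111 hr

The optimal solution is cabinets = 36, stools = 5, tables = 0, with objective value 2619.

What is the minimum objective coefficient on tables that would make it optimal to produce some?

At the optimum: varnish uses 174 of 174 (binding); lumber uses 190 of 190 (binding); finishing uses 87 of 111 (slack = 24).
By complementary slackness, y = 0 for the non-binding constraint.
The binding rows give the dual system: 4·y_varnish + 5·y_lumber = 64 and 6·y_varnish + 2·y_lumber = 63.
→ y_varnish = 8.5 and y_lumber = 6.
tables enters the basis when its profit ≥ yᵀa₃ = 8.5·2 + 6·2 = 29.

29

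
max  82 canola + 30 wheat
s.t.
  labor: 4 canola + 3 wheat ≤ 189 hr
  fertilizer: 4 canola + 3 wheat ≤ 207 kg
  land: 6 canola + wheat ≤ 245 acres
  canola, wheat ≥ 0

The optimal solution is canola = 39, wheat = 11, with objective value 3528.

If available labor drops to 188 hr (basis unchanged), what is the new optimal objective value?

Binding: labor and land. Non-binding: fertilizer (18 unused).
By complementary slackness, y = 0 for the non-binding constraint.
The binding rows give the dual system: 4·y_labor + 6·y_land = 82 and 3·y_labor + 1·y_land = 30.
Solving: y_labor = 7, y_land = 9.
Δz = y_labor·Δb = 7 × (-1) = -7, so new z* = 3528 − 7 = 3521.

3521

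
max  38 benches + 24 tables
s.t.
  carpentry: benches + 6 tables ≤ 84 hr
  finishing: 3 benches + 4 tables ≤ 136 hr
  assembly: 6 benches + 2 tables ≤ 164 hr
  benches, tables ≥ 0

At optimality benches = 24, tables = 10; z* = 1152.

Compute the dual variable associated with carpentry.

At the optimum: carpentry uses 84 of 84 (binding); finishing uses 112 of 136 (slack = 24); assembly uses 164 of 164 (binding).
Slack constraints have shadow price 0 (complementary slackness).
From A_Bᵀ y = c: 1·y_carpentry + 6·y_assembly = 38; 6·y_carpentry + 2·y_assembly = 24.
Solving: y_carpentry = 2, y_assembly = 6.
Shadow price of carpentry = 2.

2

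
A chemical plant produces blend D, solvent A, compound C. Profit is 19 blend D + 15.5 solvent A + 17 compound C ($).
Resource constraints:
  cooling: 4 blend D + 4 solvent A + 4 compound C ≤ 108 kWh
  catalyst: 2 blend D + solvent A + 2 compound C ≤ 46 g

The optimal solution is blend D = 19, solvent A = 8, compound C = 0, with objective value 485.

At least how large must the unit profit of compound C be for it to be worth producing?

Both cooling and catalyst are binding at x*.
The binding rows give the dual system: 4·y_cooling + 2·y_catalyst = 19 and 4·y_cooling + 1·y_catalyst = 15.5.
This yields shadow prices y_cooling = 3, y_catalyst = 3.5.
compound C enters the basis when its profit ≥ yᵀa₃ = 3·4 + 3.5·2 = 19.

19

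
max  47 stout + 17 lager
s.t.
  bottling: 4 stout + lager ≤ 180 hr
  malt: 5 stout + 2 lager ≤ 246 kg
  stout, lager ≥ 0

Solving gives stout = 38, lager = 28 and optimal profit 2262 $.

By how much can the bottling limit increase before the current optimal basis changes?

16.8

Binding constraints: bottling, malt. The basis is B = [[4,1],[5,2]] with det 3.
Per unit increase in bottling, x* moves by d = (0.6667, -1.6667).
The basis stays optimal until lager reaches 0; allowable increase = 16.8 hr.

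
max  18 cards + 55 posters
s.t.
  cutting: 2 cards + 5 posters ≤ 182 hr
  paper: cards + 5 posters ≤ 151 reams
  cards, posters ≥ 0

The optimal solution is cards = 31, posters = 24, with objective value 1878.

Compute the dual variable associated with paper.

Both cutting and paper are binding at x*.
Dual feasibility on the basic columns requires 2·y_cutting + 1·y_paper = 18, 5·y_cutting + 5·y_paper = 55.
This yields shadow prices y_cutting = 7, y_paper = 4.
Shadow price of paper = 4.

4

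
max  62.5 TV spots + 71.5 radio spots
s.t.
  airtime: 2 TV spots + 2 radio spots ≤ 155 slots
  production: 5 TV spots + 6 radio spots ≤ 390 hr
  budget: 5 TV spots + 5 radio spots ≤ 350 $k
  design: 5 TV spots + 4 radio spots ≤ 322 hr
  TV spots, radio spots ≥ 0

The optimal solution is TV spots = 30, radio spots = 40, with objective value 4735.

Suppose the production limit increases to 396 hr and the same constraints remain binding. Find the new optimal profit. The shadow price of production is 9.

4789

Δb = 6, so new z* = 4735 + (9)·(6) = 4735 + 54 = 4789.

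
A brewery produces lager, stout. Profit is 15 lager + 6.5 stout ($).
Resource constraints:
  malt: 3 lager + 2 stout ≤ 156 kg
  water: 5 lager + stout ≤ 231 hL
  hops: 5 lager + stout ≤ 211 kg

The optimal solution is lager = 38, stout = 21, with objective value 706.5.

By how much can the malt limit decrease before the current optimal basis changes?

29.4

Binding constraints: malt, hops. The basis is B = [[3,2],[5,1]] with det -7.
Per unit decrease in malt, x* moves by d = (0.1429, -0.7143).
The basis stays optimal until stout reaches 0; allowable decrease = 29.4 kg.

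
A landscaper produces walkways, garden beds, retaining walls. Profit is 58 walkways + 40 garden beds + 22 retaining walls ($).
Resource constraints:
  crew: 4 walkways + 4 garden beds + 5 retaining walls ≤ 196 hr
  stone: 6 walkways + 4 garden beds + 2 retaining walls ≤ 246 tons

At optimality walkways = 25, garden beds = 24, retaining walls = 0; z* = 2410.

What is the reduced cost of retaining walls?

At the optimum: crew uses 196 of 196 (binding); stone uses 246 of 246 (binding).
From A_Bᵀ y = c: 4·y_crew + 6·y_stone = 58; 4·y_crew + 4·y_stone = 40.
This yields shadow prices y_crew = 1, y_stone = 9.
Reduced cost of retaining walls: c₃ − yᵀa₃ = 22 − (1·5 + 9·2) = 22 − 23 = -1.

-1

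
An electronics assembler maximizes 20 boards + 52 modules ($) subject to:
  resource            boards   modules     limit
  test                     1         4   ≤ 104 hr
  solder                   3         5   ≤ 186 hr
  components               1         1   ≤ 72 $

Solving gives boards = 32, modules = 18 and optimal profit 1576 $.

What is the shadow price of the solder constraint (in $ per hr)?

4

Binding: test and solder. Non-binding: components (22 unused).
By complementary slackness, y = 0 for the non-binding constraint.
From A_Bᵀ y = c: 1·y_test + 3·y_solder = 20; 4·y_test + 5·y_solder = 52.
→ y_test = 8 and y_solder = 4.
Shadow price of solder = 4.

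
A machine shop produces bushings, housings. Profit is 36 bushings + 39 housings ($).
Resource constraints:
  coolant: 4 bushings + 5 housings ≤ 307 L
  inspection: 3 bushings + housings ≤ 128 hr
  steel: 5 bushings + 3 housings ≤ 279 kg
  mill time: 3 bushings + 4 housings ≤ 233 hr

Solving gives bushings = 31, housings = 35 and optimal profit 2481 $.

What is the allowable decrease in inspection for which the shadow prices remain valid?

69.75

Binding constraints: inspection, mill time. The basis is B = [[3,1],[3,4]] with det 9.
Per unit decrease in inspection, x* moves by d = (-0.4444, 0.3333).
The basis stays optimal until bushings reaches 0; allowable decrease = 69.75 hr.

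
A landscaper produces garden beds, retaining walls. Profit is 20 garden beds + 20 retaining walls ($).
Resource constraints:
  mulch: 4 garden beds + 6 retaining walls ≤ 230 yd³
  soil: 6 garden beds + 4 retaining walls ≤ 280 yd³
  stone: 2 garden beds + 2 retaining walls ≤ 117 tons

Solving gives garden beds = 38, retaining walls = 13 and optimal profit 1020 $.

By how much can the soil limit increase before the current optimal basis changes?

65

Binding constraints: mulch, soil. The basis is B = [[4,6],[6,4]] with det -20.
Per unit increase in soil, x* moves by d = (0.3, -0.2).
The basis stays optimal until retaining walls reaches 0; allowable increase = 65 yd³.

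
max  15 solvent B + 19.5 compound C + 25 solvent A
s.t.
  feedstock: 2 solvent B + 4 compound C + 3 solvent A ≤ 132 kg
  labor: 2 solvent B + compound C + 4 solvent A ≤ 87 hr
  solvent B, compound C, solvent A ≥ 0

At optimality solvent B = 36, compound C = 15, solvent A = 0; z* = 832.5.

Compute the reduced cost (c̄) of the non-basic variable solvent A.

-1

Both feedstock and labor are binding at x*.
From A_Bᵀ y = c: 2·y_feedstock + 2·y_labor = 15; 4·y_feedstock + 1·y_labor = 19.5.
→ y_feedstock = 4 and y_labor = 3.5.
Reduced cost of solvent A: c₃ − yᵀa₃ = 25 − (4·3 + 3.5·4) = 25 − 26 = -1.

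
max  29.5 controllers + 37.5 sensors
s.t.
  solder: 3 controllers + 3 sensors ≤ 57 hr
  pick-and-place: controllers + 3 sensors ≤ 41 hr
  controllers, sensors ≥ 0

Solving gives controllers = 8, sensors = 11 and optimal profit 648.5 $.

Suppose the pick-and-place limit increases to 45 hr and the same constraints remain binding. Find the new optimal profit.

Check each constraint at x*: solder 57/57 (tight); pick-and-place 41/41 (tight).
Dual feasibility on the basic columns requires 3·y_solder + 1·y_pick-and-place = 29.5, 3·y_solder + 3·y_pick-and-place = 37.5.
Solving: y_solder = 8.5, y_pick-and-place = 4.
Δz = y_pick-and-place·Δb = 4 × (4) = 16, so new z* = 648.5 + 16 = 664.5.

664.5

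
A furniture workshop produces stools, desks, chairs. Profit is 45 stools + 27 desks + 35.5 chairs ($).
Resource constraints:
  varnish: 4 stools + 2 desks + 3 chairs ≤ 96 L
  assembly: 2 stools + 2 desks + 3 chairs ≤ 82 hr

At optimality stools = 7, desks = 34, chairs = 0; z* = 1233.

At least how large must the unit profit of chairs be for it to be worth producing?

40.5

Both varnish and assembly are binding at x*.
From A_Bᵀ y = c: 4·y_varnish + 2·y_assembly = 45; 2·y_varnish + 2·y_assembly = 27.
This yields shadow prices y_varnish = 9, y_assembly = 4.5.
chairs enters the basis when its profit ≥ yᵀa₃ = 9·3 + 4.5·3 = 40.5.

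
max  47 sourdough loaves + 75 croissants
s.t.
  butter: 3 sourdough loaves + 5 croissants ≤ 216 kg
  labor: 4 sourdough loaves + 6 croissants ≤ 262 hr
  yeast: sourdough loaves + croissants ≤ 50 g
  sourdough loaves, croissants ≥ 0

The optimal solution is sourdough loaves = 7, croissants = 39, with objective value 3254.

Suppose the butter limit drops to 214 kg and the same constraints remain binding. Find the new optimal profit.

3236

Check each constraint at x*: butter 216/216 (tight); labor 262/262 (tight); yeast 46/50 (slack 4).
Slack constraints have shadow price 0 (complementary slackness).
The binding rows give the dual system: 3·y_butter + 4·y_labor = 47 and 5·y_butter + 6·y_labor = 75.
→ y_butter = 9 and y_labor = 5.
Δz = y_butter·Δb = 9 × (-2) = -18, so new z* = 3254 − 18 = 3236.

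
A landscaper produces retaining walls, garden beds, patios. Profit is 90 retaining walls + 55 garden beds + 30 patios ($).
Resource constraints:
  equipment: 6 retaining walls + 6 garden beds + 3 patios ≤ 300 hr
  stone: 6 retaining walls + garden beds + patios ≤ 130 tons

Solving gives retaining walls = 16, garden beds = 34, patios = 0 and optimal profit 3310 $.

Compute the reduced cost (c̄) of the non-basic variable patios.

-1

Check each constraint at x*: equipment 300/300 (tight); stone 130/130 (tight).
The binding rows give the dual system: 6·y_equipment + 6·y_stone = 90 and 6·y_equipment + 1·y_stone = 55.
→ y_equipment = 8 and y_stone = 7.
Reduced cost of patios: c₃ − yᵀa₃ = 30 − (8·3 + 7·1) = 30 − 31 = -1.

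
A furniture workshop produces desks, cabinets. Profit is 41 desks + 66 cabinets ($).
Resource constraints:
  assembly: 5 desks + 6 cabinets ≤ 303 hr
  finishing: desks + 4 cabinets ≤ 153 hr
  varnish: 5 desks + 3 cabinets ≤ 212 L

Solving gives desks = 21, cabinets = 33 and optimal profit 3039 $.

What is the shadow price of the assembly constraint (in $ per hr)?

Check each constraint at x*: assembly 303/303 (tight); finishing 153/153 (tight); varnish 204/212 (slack 8).
Slack constraints have shadow price 0 (complementary slackness).
Dual feasibility on the basic columns requires 5·y_assembly + 1·y_finishing = 41, 6·y_assembly + 4·y_finishing = 66.
This yields shadow prices y_assembly = 7, y_finishing = 6.
Shadow price of assembly = 7.

7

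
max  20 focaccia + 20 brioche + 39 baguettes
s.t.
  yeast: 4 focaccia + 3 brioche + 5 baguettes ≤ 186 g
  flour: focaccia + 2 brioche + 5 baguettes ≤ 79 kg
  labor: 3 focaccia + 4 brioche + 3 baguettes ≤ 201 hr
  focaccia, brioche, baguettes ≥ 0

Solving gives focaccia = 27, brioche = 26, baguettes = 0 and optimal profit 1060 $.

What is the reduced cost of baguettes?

Check each constraint at x*: yeast 186/186 (tight); flour 79/79 (tight); labor 185/201 (slack 16).
Slack constraints have shadow price 0 (complementary slackness).
Dual feasibility on the basic columns requires 4·y_yeast + 1·y_flour = 20, 3·y_yeast + 2·y_flour = 20.
→ y_yeast = 4 and y_flour = 4.
Reduced cost of baguettes: c₃ − yᵀa₃ = 39 − (4·5 + 4·5) = 39 − 40 = -1.

-1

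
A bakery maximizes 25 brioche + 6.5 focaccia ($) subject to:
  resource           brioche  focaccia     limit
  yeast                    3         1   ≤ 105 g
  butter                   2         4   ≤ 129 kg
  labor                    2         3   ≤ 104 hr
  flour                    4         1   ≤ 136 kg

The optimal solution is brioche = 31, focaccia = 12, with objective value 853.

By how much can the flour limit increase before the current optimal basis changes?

Binding constraints: yeast, flour. The basis is B = [[3,1],[4,1]] with det -1.
Per unit increase in flour, x* moves by d = (1, -3).
The basis stays optimal until focaccia reaches 0; allowable increase = 4 kg.

4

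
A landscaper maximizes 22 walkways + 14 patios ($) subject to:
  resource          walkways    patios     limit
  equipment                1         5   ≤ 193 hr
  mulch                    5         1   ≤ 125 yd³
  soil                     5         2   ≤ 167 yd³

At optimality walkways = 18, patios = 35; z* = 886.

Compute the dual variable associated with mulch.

Check each constraint at x*: equipment 193/193 (tight); mulch 125/125 (tight); soil 160/167 (slack 7).
By complementary slackness, y = 0 for the non-binding constraint.
Dual feasibility on the basic columns requires 1·y_equipment + 5·y_mulch = 22, 5·y_equipment + 1·y_mulch = 14.
Solving: y_equipment = 2, y_mulch = 4.
Shadow price of mulch = 4.

4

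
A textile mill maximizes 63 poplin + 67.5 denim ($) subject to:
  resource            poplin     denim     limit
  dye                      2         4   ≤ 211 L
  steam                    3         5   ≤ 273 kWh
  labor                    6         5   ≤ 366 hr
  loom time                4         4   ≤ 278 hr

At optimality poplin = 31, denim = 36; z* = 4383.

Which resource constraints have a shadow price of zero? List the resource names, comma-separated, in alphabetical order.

dye, loom time

dye: 206/211 (slack 5)
steam: 273/273 (binding)
labor: 366/366 (binding)
loom time: 268/278 (slack 10)
By complementary slackness, a constraint with positive slack has shadow price 0 → dye, loom time.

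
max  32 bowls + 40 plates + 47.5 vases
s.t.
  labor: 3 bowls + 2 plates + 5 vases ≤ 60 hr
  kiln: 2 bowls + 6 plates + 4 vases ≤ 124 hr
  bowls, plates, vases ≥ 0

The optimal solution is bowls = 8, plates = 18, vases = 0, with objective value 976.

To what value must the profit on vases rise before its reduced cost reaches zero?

56

At the optimum: labor uses 60 of 60 (binding); kiln uses 124 of 124 (binding).
Dual feasibility on the basic columns requires 3·y_labor + 2·y_kiln = 32, 2·y_labor + 6·y_kiln = 40.
This yields shadow prices y_labor = 8, y_kiln = 4.
vases enters the basis when its profit ≥ yᵀa₃ = 8·5 + 4·4 = 56.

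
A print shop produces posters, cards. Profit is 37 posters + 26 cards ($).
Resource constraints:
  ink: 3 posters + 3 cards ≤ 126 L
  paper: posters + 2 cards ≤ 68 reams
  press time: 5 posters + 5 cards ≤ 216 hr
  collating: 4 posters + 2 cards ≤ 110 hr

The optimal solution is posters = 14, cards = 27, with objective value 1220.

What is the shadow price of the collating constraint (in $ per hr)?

8

At the optimum: ink uses 123 of 126 (slack = 3); paper uses 68 of 68 (binding); press time uses 205 of 216 (slack = 11); collating uses 110 of 110 (binding).
Slack constraints have shadow price 0 (complementary slackness).
Dual feasibility on the basic columns requires 1·y_paper + 4·y_collating = 37, 2·y_paper + 2·y_collating = 26.
Solving: y_paper = 5, y_collating = 8.
Shadow price of collating = 8.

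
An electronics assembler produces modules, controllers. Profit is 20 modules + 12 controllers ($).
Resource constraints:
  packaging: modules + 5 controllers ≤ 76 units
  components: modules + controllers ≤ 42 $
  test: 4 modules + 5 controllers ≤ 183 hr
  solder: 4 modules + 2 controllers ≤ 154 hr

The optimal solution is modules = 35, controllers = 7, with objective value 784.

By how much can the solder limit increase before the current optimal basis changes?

Binding constraints: components, solder. The basis is B = [[1,1],[4,2]] with det -2.
Per unit increase in solder, x* moves by d = (0.5, -0.5).
The basis stays optimal until controllers reaches 0; allowable increase = 14 hr.

14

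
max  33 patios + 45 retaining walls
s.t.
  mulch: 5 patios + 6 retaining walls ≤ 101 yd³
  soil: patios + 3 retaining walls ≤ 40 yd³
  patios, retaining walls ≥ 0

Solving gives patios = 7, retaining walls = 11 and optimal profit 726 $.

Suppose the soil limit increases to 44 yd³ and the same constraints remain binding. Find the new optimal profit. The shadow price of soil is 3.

738

Δb = 4, so new z* = 726 + (3)·(4) = 726 + 12 = 738.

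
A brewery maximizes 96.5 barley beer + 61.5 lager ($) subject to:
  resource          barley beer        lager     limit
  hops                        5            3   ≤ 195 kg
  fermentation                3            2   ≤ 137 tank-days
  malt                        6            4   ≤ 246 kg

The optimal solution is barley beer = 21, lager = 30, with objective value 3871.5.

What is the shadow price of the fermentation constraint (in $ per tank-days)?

0

Check each constraint at x*: hops 195/195 (tight); fermentation 123/137 (slack 14); malt 246/246 (tight).
Slack constraints have shadow price 0 (complementary slackness).
From A_Bᵀ y = c: 5·y_hops + 6·y_malt = 96.5; 3·y_hops + 4·y_malt = 61.5.
→ y_hops = 8.5 and y_malt = 9.
Shadow price of fermentation = 0.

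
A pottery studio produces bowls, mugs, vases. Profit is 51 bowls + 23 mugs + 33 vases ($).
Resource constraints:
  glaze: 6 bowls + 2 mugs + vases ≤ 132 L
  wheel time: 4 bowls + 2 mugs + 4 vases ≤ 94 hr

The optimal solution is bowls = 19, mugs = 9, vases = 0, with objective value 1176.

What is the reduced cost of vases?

-5.5

Check each constraint at x*: glaze 132/132 (tight); wheel time 94/94 (tight).
Dual feasibility on the basic columns requires 6·y_glaze + 4·y_wheel time = 51, 2·y_glaze + 2·y_wheel time = 23.
→ y_glaze = 2.5 and y_wheel time = 9.
Reduced cost of vases: c₃ − yᵀa₃ = 33 − (2.5·1 + 9·4) = 33 − 38.5 = -5.5.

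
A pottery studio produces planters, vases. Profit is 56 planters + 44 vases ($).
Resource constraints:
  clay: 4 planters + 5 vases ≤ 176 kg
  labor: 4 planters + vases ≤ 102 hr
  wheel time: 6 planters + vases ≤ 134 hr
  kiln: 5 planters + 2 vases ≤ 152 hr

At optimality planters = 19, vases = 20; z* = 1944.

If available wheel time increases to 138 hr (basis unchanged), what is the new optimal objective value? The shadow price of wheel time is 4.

Δb = 4, so new z* = 1944 + (4)·(4) = 1944 + 16 = 1960.

1960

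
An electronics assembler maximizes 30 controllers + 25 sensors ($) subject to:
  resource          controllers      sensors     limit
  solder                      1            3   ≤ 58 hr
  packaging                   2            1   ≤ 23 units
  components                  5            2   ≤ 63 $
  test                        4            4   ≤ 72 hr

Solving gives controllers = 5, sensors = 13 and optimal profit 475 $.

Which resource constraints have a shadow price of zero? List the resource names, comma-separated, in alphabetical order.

solder: 44/58 (slack 14)
packaging: 23/23 (binding)
components: 51/63 (slack 12)
test: 72/72 (binding)
By complementary slackness, a constraint with positive slack has shadow price 0 → components, solder.

components, solder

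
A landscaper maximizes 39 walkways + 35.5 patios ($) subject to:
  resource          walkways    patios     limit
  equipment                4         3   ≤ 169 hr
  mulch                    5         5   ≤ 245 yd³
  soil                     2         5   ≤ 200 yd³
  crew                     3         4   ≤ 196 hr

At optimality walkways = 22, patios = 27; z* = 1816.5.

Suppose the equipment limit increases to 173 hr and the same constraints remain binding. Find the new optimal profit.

1830.5

Check each constraint at x*: equipment 169/169 (tight); mulch 245/245 (tight); soil 179/200 (slack 21); crew 174/196 (slack 22).
Slack constraints have shadow price 0 (complementary slackness).
Dual feasibility on the basic columns requires 4·y_equipment + 5·y_mulch = 39, 3·y_equipment + 5·y_mulch = 35.5.
Solving: y_equipment = 3.5, y_mulch = 5.
Δz = y_equipment·Δb = 3.5 × (4) = 14, so new z* = 1816.5 + 14 = 1830.5.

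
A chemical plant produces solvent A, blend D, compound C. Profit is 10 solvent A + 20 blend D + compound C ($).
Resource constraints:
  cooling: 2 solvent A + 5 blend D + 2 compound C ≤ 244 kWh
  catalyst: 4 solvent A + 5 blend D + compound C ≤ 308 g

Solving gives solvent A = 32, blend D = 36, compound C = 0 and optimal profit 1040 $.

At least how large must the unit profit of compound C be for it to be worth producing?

Check each constraint at x*: cooling 244/244 (tight); catalyst 308/308 (tight).
Dual feasibility on the basic columns requires 2·y_cooling + 4·y_catalyst = 10, 5·y_cooling + 5·y_catalyst = 20.
Solving: y_cooling = 3, y_catalyst = 1.
compound C enters the basis when its profit ≥ yᵀa₃ = 3·2 + 1·1 = 7.

7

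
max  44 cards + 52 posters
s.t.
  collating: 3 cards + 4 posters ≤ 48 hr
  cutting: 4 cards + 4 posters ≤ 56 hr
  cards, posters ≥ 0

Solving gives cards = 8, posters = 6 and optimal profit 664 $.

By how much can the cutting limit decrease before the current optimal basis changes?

8

Binding constraints: collating, cutting. The basis is B = [[3,4],[4,4]] with det -4.
Per unit decrease in cutting, x* moves by d = (-1, 0.75).
The basis stays optimal until cards reaches 0; allowable decrease = 8 hr.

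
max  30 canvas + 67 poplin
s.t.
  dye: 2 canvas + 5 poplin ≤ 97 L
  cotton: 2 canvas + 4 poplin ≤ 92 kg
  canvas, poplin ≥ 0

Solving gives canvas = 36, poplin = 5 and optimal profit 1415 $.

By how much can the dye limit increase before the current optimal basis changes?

Binding constraints: dye, cotton. The basis is B = [[2,5],[2,4]] with det -2.
Per unit increase in dye, x* moves by d = (-2, 1).
The basis stays optimal until canvas reaches 0; allowable increase = 18 L.

18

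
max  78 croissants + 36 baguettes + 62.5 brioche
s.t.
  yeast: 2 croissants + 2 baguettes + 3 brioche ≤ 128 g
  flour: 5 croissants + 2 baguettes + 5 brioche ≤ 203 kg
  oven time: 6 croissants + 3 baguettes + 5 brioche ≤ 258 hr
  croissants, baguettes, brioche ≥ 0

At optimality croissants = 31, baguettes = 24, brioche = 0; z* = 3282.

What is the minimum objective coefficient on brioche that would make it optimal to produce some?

Binding: flour and oven time. Non-binding: yeast (18 unused).
By complementary slackness, y = 0 for the non-binding constraint.
From A_Bᵀ y = c: 5·y_flour + 6·y_oven time = 78; 2·y_flour + 3·y_oven time = 36.
This yields shadow prices y_flour = 6, y_oven time = 8.
brioche enters the basis when its profit ≥ yᵀa₃ = 6·5 + 8·5 = 70.

70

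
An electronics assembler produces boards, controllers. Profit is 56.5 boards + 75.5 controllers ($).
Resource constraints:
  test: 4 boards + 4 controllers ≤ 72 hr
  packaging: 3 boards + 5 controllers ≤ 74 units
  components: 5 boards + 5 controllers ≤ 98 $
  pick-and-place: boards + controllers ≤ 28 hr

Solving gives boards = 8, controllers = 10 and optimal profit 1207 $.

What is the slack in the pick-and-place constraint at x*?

pick-and-place used = 1·8 + 1·10 = 18; slack = 28 − 18 = 10.

10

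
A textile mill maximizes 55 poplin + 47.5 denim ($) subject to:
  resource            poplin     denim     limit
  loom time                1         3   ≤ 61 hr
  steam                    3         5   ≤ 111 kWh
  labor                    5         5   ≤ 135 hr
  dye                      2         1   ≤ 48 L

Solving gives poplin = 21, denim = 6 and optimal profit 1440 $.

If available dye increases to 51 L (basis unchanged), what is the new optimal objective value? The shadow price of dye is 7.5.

Δb = 3, so new z* = 1440 + (7.5)·(3) = 1440 + 22.5 = 1462.5.

1462.5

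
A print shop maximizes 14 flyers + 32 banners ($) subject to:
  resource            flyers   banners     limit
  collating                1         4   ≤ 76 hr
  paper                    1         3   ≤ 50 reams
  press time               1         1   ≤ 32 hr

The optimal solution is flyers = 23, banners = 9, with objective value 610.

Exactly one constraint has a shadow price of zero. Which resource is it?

collating

collating: 59/76 (slack 17)
paper: 50/50 (binding)
press time: 32/32 (binding)
By complementary slackness, a constraint with positive slack has shadow price 0 → collating.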